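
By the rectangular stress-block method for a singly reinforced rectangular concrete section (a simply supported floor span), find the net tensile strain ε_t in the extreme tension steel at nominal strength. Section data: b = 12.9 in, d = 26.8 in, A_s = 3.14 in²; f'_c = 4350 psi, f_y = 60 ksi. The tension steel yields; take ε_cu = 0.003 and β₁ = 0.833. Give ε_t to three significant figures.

a = A_s f_y/(0.85 f'_c b) = 3.950 in.
β₁ = 0.833, so c = a/β₁ = 3.950/0.833 = 4.742 in.
From the linear strain diagram with ε_cu = 0.003: ε_t = 0.003 (d − c)/c = 0.003 × (26.8 − 4.742)/4.742 = 0.0140.
Since ε_t ≥ 0.005, the section is tension-controlled.

ε_t ≈ 0.0140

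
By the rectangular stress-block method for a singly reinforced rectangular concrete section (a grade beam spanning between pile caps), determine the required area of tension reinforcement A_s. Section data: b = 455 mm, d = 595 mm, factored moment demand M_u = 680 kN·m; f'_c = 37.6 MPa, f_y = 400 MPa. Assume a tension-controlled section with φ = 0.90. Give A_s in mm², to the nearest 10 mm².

M_n = M_u/φ = 680/0.90 = 755.556 kN·m.
With M_n = 0.85 f'_c a b (d − a/2), solve the quadratic for a:
a = d − √(d² − 2M_n/(0.85 f'_c b)) = 595 − √(595² − 2 × 755.556×10⁶/(0.85 × 37.6 × 455)) = 94.89 mm.
A_s = 0.85 f'_c a b / f_y = 0.85 × 37.6 × 94.89 × 455 / 400 = 3449.7 mm².

A_s ≈ 3450 mm²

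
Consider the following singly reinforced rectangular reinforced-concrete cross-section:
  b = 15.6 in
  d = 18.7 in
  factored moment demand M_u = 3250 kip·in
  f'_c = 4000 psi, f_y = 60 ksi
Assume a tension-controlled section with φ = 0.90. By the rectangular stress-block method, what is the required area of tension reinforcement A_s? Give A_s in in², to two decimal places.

M_n = M_u/φ = 3250/0.90 = 3611.11 kip·in.
From M_n = 0.85 f'_c a b (d − a/2):
a = d − √(d² − 2M_n/(0.85 f'_c b)) = 18.7 − √(18.7² − 2 × 3611.11/(0.85 × 4 × 15.6)) = 4.088 in.
A_s = 0.85 f'_c a b / f_y = 0.85 × 4 × 4.088 × 15.6 / 60 = 3.614 in².

A_s ≈ 3.61 in²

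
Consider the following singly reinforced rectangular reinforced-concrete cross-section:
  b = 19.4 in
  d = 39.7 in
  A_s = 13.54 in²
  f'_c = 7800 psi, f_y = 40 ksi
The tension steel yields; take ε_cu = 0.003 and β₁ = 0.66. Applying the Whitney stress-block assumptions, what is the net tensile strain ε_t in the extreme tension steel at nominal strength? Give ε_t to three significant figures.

a = A_s f_y/(0.85 f'_c b) = 4.211 in.
β₁ = 0.66, so c = a/β₁ = 4.211/0.66 = 6.380 in.
From the linear strain diagram with ε_cu = 0.003: ε_t = 0.003 (d − c)/c = 0.003 × (39.7 − 6.380)/6.380 = 0.0157.
Since ε_t ≥ 0.005, the section is tension-controlled.

ε_t ≈ 0.0157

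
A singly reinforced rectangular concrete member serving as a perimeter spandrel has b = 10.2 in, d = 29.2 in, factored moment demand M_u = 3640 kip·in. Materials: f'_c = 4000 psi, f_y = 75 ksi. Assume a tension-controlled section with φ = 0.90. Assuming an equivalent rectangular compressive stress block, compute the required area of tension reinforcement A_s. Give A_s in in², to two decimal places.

A_s ≈ 1.99 in²

M_n = M_u/φ = 3640/0.90 = 4044.44 kip·in.
From M_n = 0.85 f'_c a b (d − a/2):
a = d − √(d² − 2M_n/(0.85 f'_c b)) = 29.2 − √(29.2² − 2 × 4044.44/(0.85 × 4 × 10.2)) = 4.312 in.
A_s = 0.85 f'_c a b / f_y = 0.85 × 4 × 4.312 × 10.2 / 75 = 1.994 in².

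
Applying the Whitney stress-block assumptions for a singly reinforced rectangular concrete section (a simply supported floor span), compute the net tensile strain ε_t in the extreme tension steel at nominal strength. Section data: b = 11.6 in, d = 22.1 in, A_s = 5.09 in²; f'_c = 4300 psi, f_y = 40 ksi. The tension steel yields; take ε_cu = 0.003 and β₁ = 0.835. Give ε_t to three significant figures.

a = A_s f_y/(0.85 f'_c b) = 4.802 in.
β₁ = 0.835, so c = a/β₁ = 4.802/0.835 = 5.751 in.
From the linear strain diagram with ε_cu = 0.003: ε_t = 0.003 (d − c)/c = 0.003 × (22.1 − 5.751)/5.751 = 0.00853.
Since ε_t ≥ 0.005, the section is tension-controlled.

ε_t ≈ 0.00853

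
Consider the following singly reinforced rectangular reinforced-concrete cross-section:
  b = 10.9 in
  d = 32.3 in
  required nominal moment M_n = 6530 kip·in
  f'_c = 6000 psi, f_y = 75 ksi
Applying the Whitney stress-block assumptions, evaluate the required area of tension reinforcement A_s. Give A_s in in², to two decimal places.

A_s ≈ 2.87 in²

From M_n = 0.85 f'_c a b (d − a/2):
a = d − √(d² − 2M_n/(0.85 f'_c b)) = 32.3 − √(32.3² − 2 × 6530/(0.85 × 6 × 10.9)) = 3.868 in.
A_s = 0.85 f'_c a b / f_y = 0.85 × 6 × 3.868 × 10.9 / 75 = 2.867 in².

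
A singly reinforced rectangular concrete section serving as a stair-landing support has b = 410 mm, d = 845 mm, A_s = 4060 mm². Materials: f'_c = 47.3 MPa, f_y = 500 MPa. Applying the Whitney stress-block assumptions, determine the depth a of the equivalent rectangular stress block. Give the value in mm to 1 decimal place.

a ≈ 123.1 mm

T = A_s f_y = 4060 × 500 = 2030000 N = 2030 kN.
Setting C = 0.85 f'_c a b equal to T: a = 2030000/(0.85 × 47.3 × 410) = 123.1 mm.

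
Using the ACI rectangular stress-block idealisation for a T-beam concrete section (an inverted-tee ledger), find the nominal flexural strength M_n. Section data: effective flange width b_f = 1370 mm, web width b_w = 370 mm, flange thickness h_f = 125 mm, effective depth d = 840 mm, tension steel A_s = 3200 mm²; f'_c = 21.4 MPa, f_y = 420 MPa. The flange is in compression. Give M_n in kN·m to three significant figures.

Tension: T = A_s f_y = 3200 × 420 = 1344000 N.
Try a within the flange: a = T/(0.85 f'_c b_f) = 1344000/(0.85 × 21.4 × 1370) = 53.93 mm.
Since a = 53.93 ≤ h_f = 125 mm, the stress block lies entirely in the flange; analyse as a rectangular beam of width b_f.
M_n = T(d − a/2) = 1344000 × (840 − 26.965) = 1092.72 × 10⁶ N·mm.
M_n = 1092.72 kN·m.

M_n ≈ 1090 kN·m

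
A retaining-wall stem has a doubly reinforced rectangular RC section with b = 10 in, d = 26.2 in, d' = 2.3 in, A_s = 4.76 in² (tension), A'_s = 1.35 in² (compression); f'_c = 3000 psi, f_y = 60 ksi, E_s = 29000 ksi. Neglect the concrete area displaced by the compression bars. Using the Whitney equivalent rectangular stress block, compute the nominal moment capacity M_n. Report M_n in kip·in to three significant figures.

M_n ≈ 6480 kip·in

Assume both steels yield.
a = (A_s − A'_s) f_y/(0.85 f'_c b) = (4.76 − 1.35) × 60/(0.85 × 3 × 10) = 8.024 in.
c = a/β₁ = 8.024/0.85 = 9.440 in; ε'_s = 0.003(c − d')/c = 0.0023 ≥ ε_y = 0.0021, so the compression steel yields.
M_n = (A_s − A'_s) f_y (d − a/2) + A'_s f_y (d − d') = 204.6 × (26.2 − 4.012) + 81 × (26.2 − 2.3) = 4539.7 + 1935.9 = 6475.6 kip·in.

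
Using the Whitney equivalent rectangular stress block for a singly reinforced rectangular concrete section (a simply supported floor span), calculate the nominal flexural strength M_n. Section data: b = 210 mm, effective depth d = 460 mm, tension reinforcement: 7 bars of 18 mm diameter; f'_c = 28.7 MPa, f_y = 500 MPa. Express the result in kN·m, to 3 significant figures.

A_s = 7 × 254 = 1778 mm².
T = A_s f_y = 1778 × 500 = 889000 N = 889 kN.
From C = T: a = T/(0.85 f'_c b) = 889000/(0.85 × 28.7 × 210) = 173.53 mm.
M_n = T(d − a/2) = 889 kN × (460 − 86.765) mm = 331.81 kN·m.

M_n ≈ 332 kN·m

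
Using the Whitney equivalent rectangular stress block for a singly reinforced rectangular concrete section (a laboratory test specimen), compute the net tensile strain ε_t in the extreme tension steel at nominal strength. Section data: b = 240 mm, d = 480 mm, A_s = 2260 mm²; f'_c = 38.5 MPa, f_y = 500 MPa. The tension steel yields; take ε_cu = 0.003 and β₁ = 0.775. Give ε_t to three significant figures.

ε_t ≈ 0.00476

a = A_s f_y/(0.85 f'_c b) = 143.88 mm.
β₁ = 0.775, so c = a/β₁ = 143.88/0.775 = 185.65 mm.
From the linear strain diagram with ε_cu = 0.003: ε_t = 0.003 (d − c)/c = 0.003 × (480 − 185.65)/185.65 = 0.00476.
ε_t is between 0.004 and 0.005 — transition zone.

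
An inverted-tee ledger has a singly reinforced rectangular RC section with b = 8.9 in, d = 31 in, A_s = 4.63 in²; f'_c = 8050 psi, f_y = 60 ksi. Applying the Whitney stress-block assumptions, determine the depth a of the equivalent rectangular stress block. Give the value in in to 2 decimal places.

a ≈ 4.56 in

T = A_s f_y = 4.63 × 60 = 277.8 kips.
a = T/(0.85 f'_c b) = 277.8/(0.85 × 8.05 × 8.9) = 4.56 in.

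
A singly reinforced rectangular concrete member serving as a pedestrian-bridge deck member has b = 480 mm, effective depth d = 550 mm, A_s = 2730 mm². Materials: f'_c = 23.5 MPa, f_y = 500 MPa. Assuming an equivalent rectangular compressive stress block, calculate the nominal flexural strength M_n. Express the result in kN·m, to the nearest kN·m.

T = A_s f_y = 2730 × 500 = 1365000 N = 1365 kN.
From C = T: a = T/(0.85 f'_c b) = 1365000/(0.85 × 23.5 × 480) = 142.37 mm.
M_n = T(d − a/2) = 1365 kN × (550 − 71.185) mm = 653.58 kN·m.

M_n ≈ 654 kN·m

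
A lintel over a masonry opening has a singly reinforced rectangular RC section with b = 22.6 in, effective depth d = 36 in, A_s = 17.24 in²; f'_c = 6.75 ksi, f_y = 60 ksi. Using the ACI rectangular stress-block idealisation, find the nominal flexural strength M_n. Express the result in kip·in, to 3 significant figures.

T = A_s f_y = 17.24 × 60 = 1034.4 kips.
a = T/(0.85 f'_c b) = 1034.4/(0.85 × 6.75 × 22.6) = 7.977 in.
M_n = T(d − a/2) = 1034.4 × (36 − 3.9885) = 33112.7 kip·in.

M_n ≈ 33100 kip·in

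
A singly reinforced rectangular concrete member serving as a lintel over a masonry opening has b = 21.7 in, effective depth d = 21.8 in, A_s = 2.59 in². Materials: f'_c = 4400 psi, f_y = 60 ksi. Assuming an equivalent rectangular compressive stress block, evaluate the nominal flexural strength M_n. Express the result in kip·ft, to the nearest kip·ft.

M_n ≈ 270 kip·ft

T = A_s f_y = 2.59 × 60 = 155.4 kips.
a = T/(0.85 f'_c b) = 155.4/(0.85 × 4.4 × 21.7) = 1.915 in.
M_n = T(d − a/2) = 155.4 × (21.8 − 0.9575) = 3238.9 kip·in = 3238.9/12 = 269.91 kip·ft.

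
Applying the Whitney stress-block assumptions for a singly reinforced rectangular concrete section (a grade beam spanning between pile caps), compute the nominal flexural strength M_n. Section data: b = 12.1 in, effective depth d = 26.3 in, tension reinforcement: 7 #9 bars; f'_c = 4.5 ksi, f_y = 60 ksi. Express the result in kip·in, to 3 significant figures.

A_s = 7 × 1 = 7 in².
T = A_s f_y = 7 × 60 = 420 kips.
a = T/(0.85 f'_c b) = 420/(0.85 × 4.5 × 12.1) = 9.075 in.
M_n = T(d − a/2) = 420 × (26.3 − 4.5375) = 9140.3 kip·in.

M_n ≈ 9140 kip·in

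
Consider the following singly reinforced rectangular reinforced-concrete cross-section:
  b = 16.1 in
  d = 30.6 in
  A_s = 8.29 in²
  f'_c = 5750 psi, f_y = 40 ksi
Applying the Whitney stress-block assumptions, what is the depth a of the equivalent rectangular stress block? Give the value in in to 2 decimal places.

T = A_s f_y = 8.29 × 40 = 331.6 kips.
a = T/(0.85 f'_c b) = 331.6/(0.85 × 5.75 × 16.1) = 4.21 in.

a ≈ 4.21 in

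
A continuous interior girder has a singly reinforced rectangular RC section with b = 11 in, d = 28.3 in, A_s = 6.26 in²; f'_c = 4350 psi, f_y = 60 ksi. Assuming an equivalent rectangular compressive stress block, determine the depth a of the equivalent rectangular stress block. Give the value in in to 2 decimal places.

a ≈ 9.23 in

T = A_s f_y = 6.26 × 60 = 375.6 kips.
a = T/(0.85 f'_c b) = 375.6/(0.85 × 4.35 × 11) = 9.23 in.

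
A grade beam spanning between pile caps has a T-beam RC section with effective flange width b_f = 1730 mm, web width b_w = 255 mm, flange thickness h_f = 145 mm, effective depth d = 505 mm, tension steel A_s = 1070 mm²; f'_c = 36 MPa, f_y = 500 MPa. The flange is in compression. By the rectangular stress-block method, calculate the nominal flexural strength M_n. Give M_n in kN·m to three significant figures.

M_n ≈ 267 kN·m

Tension: T = A_s f_y = 1070 × 500 = 535000 N.
Try a within the flange: a = T/(0.85 f'_c b_f) = 535000/(0.85 × 36 × 1730) = 10.11 mm.
Since a = 10.11 ≤ h_f = 145 mm, the stress block lies entirely in the flange; analyse as a rectangular beam of width b_f.
M_n = T(d − a/2) = 535000 × (505 − 5.055) = 267.47 × 10⁶ N·mm.
M_n = 267.47 kN·m.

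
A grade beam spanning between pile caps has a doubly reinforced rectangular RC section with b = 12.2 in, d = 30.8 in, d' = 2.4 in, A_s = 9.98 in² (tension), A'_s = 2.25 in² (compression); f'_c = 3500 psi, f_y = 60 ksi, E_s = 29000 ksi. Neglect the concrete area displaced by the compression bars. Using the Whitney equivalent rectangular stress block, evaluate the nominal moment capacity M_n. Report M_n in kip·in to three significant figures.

M_n ≈ 15200 kip·in

Assume both steels yield.
a = (A_s − A'_s) f_y/(0.85 f'_c b) = (9.98 − 2.25) × 60/(0.85 × 3.5 × 12.2) = 12.779 in.
c = a/β₁ = 12.779/0.85 = 15.034 in; ε'_s = 0.003(c − d')/c = 0.0025 ≥ ε_y = 0.0021, so the compression steel yields.
M_n = (A_s − A'_s) f_y (d − a/2) + A'_s f_y (d − d') = 463.8 × (30.8 − 6.3895) + 135 × (30.8 − 2.4) = 11321.6 + 3834.0 = 15155.6 kip·in.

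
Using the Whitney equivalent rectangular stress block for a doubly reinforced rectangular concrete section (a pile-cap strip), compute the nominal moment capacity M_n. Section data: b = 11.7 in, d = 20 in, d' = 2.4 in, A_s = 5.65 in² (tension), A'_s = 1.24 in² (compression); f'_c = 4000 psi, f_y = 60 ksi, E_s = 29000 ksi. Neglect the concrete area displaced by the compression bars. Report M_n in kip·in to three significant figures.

Assume both steels yield.
a = (A_s − A'_s) f_y/(0.85 f'_c b) = (5.65 − 1.24) × 60/(0.85 × 4 × 11.7) = 6.652 in.
c = a/β₁ = 6.652/0.85 = 7.826 in; ε'_s = 0.003(c − d')/c = 0.0021 ≥ ε_y = 0.0021, so the compression steel yields.
M_n = (A_s − A'_s) f_y (d − a/2) + A'_s f_y (d − d') = 264.6 × (20 − 3.326) + 74.4 × (20 − 2.4) = 4411.9 + 1309.4 = 5721.3 kip·in.

M_n ≈ 5720 kip·in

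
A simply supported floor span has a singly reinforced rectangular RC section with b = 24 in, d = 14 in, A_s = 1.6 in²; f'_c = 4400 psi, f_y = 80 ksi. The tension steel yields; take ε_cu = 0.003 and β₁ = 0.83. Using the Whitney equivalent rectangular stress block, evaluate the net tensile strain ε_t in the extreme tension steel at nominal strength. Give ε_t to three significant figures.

ε_t ≈ 0.0214

a = A_s f_y/(0.85 f'_c b) = 1.426 in.
β₁ = 0.83, so c = a/β₁ = 1.426/0.83 = 1.718 in.
From the linear strain diagram with ε_cu = 0.003: ε_t = 0.003 (d − c)/c = 0.003 × (14 − 1.718)/1.718 = 0.0214.
Since ε_t ≥ 0.005, the section is tension-controlled.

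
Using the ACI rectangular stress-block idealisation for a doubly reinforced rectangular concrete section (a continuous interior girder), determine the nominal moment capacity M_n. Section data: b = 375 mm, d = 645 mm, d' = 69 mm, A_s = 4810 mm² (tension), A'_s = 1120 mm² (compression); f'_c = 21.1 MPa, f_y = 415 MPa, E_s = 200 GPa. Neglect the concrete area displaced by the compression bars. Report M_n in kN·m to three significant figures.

Assume both tension and compression steel yield.
Net tension couple steel: A_s − A'_s = 3690 mm².
a = (A_s − A'_s) f_y / (0.85 f'_c b) = 1531350/(0.85 × 21.1 × 375) = 227.69 mm.
c = a/β₁ = 227.69/0.85 = 267.87 mm; ε'_s = 0.003(c − d')/c = 0.0022 ≥ f_y/E_s = 0.0021, so compression steel does yield.
M_n = (A_s − A'_s) f_y (d − a/2) + A'_s f_y (d − d') = [1531350 × (645 − 113.845) + 464800 × (645 − 69)] × 10⁻⁶ = 813.38 + 267.72 = 1081.10 kN·m.

M_n ≈ 1080 kN·m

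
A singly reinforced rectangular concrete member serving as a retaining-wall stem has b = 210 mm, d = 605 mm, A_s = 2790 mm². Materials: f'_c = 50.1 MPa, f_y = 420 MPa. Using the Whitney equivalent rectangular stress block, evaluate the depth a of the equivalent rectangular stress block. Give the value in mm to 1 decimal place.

T = A_s f_y = 2790 × 420 = 1171800 N = 1171.8 kN.
Setting C = 0.85 f'_c a b equal to T: a = 1171800/(0.85 × 50.1 × 210) = 131.0 mm.

a ≈ 131.0 mm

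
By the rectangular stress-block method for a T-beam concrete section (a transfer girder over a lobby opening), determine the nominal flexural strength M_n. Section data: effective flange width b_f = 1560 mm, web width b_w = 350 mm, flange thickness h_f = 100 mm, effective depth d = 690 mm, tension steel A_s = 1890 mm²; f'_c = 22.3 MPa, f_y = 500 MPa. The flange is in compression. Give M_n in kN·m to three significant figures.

Tension: T = A_s f_y = 1890 × 500 = 945000 N.
Try a within the flange: a = T/(0.85 f'_c b_f) = 945000/(0.85 × 22.3 × 1560) = 31.96 mm.
Since a = 31.96 ≤ h_f = 100 mm, the stress block lies entirely in the flange; analyse as a rectangular beam of width b_f.
M_n = T(d − a/2) = 945000 × (690 − 15.98) = 636.95 × 10⁶ N·mm.
M_n = 636.95 kN·m.

M_n ≈ 637 kN·m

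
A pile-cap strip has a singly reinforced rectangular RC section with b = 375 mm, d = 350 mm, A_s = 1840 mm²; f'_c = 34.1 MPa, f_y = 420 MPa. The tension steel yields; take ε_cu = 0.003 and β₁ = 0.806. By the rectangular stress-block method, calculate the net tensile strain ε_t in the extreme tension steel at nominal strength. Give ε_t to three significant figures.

a = A_s f_y/(0.85 f'_c b) = 71.10 mm.
β₁ = 0.806, so c = a/β₁ = 71.10/0.806 = 88.21 mm.
From the linear strain diagram with ε_cu = 0.003: ε_t = 0.003 (d − c)/c = 0.003 × (350 − 88.21)/88.21 = 0.00890.
Since ε_t ≥ 0.005, the section is tension-controlled.

ε_t ≈ 0.00890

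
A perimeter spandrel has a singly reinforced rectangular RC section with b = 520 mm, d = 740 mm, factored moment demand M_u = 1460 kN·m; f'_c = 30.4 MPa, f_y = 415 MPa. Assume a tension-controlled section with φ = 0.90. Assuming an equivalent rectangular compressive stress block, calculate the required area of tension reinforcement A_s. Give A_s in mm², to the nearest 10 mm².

A_s ≈ 6040 mm²

M_n = M_u/φ = 1460/0.90 = 1622.22 kN·m.
With M_n = 0.85 f'_c a b (d − a/2), solve the quadratic for a:
a = d − √(d² − 2M_n/(0.85 f'_c b)) = 740 − √(740² − 2 × 1622.22×10⁶/(0.85 × 30.4 × 520)) = 186.70 mm.
A_s = 0.85 f'_c a b / f_y = 0.85 × 30.4 × 186.70 × 520 / 415 = 6044.9 mm².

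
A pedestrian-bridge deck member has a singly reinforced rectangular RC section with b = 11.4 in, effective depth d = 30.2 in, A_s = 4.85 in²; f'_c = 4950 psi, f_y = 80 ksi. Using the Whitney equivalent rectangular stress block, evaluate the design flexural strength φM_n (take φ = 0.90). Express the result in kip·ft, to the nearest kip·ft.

φM_n ≈ 761 kip·ft

T = A_s f_y = 4.85 × 80 = 388 kips.
a = T/(0.85 f'_c b) = 388/(0.85 × 4.95 × 11.4) = 8.089 in.
M_n = T(d − a/2) = 388 × (30.2 − 4.0445) = 10148.3 kip·in = 10148.3/12 = 845.69 kip·ft.
φM_n = 0.90 × 845.69 = 761.12 kip·ft.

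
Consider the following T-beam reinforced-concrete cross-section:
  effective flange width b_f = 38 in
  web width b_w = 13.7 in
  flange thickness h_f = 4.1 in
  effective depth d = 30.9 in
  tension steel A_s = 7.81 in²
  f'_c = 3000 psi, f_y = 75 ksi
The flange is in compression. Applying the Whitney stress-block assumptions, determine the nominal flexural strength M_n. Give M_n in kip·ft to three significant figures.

Tension: T = A_s f_y = 7.81 × 75 = 585.75 kips.
Try a within the flange: a = T/(0.85 f'_c b_f) = 585.75/(0.85 × 3 × 38) = 6.045 in.
a = 6.045 > h_f = 4.1 in: the block extends into the web. Split into flange-overhang and web parts.
C_f = 0.85 f'_c (b_f − b_w) h_f = 0.85 × 3 × (38 − 13.7) × 4.1 = 254.1 kips.
Remaining web compression depth: a_w = (T − C_f)/(0.85 f'_c b_w) = (585.75 − 254.1)/(0.85 × 3 × 13.7) = 9.493 in.
M_n = C_f(d − h_f/2) + (T − C_f)(d − a_w/2) = 254.1 × (30.9 − 2.05) + 331.65 × (30.9 − 4.7465) = 7330.8 + 8673.8 = 16004.6 kip·in.
M_n = 16004.6/12 = 1333.72 kip·ft.

M_n ≈ 1330 kip·ft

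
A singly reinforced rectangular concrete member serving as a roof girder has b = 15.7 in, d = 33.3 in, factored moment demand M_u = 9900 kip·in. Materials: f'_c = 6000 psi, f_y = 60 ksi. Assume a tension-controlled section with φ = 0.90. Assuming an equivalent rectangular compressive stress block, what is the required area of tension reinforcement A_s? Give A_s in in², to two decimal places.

M_n = M_u/φ = 9900/0.90 = 11000 kip·in.
From M_n = 0.85 f'_c a b (d − a/2):
a = d − √(d² − 2M_n/(0.85 f'_c b)) = 33.3 − √(33.3² − 2 × 11000/(0.85 × 6 × 15.7)) = 4.419 in.
A_s = 0.85 f'_c a b / f_y = 0.85 × 6 × 4.419 × 15.7 / 60 = 5.897 in².

A_s ≈ 5.90 in²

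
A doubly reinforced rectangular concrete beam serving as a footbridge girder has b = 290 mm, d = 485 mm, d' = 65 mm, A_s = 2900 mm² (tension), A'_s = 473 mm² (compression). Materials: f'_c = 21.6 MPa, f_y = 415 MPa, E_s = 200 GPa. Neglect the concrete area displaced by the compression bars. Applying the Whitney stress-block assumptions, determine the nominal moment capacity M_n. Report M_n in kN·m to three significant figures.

Assume both tension and compression steel yield.
Net tension couple steel: A_s − A'_s = 2427 mm².
a = (A_s − A'_s) f_y / (0.85 f'_c b) = 1007205/(0.85 × 21.6 × 290) = 189.17 mm.
c = a/β₁ = 189.17/0.85 = 222.55 mm; ε'_s = 0.003(c − d')/c = 0.0021 ≥ f_y/E_s = 0.0021, so compression steel does yield.
M_n = (A_s − A'_s) f_y (d − a/2) + A'_s f_y (d − d') = [1007205 × (485 − 94.585) + 196295 × (485 − 65)] × 10⁻⁶ = 393.23 + 82.44 = 475.67 kN·m.

M_n ≈ 476 kN·m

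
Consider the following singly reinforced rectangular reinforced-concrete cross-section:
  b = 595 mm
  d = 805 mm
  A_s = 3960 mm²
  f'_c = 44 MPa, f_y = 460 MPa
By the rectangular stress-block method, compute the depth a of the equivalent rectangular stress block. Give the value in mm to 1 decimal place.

a ≈ 81.9 mm

T = A_s f_y = 3960 × 460 = 1821600 N = 1821.6 kN.
Setting C = 0.85 f'_c a b equal to T: a = 1821600/(0.85 × 44 × 595) = 81.9 mm.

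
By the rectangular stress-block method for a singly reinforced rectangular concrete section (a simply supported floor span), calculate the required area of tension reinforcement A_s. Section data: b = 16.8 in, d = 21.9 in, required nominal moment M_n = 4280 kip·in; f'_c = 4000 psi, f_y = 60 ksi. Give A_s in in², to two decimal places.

A_s ≈ 3.56 in²

From M_n = 0.85 f'_c a b (d − a/2):
a = d − √(d² − 2M_n/(0.85 f'_c b)) = 21.9 − √(21.9² − 2 × 4280/(0.85 × 4 × 16.8)) = 3.741 in.
A_s = 0.85 f'_c a b / f_y = 0.85 × 4 × 3.741 × 16.8 / 60 = 3.561 in².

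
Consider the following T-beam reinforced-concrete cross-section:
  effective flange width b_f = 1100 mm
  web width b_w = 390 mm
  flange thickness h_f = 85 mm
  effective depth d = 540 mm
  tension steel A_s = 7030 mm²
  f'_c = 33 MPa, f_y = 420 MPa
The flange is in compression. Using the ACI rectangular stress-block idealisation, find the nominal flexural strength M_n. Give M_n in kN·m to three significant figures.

Tension: T = A_s f_y = 7030 × 420 = 2952600 N.
Try a within the flange: a = T/(0.85 f'_c b_f) = 2952600/(0.85 × 33 × 1100) = 95.69 mm.
a = 95.69 > h_f = 85 mm: the block extends into the web. Split into flange-overhang and web parts.
C_f = 0.85 f'_c (b_f − b_w) h_f = 0.85 × 33 × (1100 − 390) × 85 = 1692818 N.
Remaining web compression depth: a_w = (T − C_f)/(0.85 f'_c b_w) = (2952600 − 1692818)/(0.85 × 33 × 390) = 115.16 mm.
M_n = C_f(d − h_f/2) + (T − C_f)(d − a_w/2) = 1692818 × (540 − 42.5) + 1259782 × (540 − 57.58) = 842.18 + 607.74 = 1449.92 × 10⁶ N·mm.
M_n = 1449.92 kN·m.

M_n ≈ 1450 kN·m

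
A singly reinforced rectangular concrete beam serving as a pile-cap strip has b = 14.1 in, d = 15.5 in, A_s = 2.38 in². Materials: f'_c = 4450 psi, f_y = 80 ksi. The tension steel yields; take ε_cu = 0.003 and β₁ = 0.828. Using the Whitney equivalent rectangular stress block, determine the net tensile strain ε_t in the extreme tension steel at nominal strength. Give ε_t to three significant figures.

ε_t ≈ 0.00778

a = A_s f_y/(0.85 f'_c b) = 3.570 in.
β₁ = 0.828, so c = a/β₁ = 3.570/0.828 = 4.312 in.
From the linear strain diagram with ε_cu = 0.003: ε_t = 0.003 (d − c)/c = 0.003 × (15.5 − 4.312)/4.312 = 0.00778.
Since ε_t ≥ 0.005, the section is tension-controlled.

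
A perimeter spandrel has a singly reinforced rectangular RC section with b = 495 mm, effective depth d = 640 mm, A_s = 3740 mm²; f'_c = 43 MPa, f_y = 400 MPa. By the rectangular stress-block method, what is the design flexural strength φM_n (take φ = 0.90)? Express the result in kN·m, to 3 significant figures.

φM_n ≈ 806 kN·m

T = A_s f_y = 3740 × 400 = 1496000 N = 1496 kN.
From C = T: a = T/(0.85 f'_c b) = 1496000/(0.85 × 43 × 495) = 82.69 mm.
M_n = T(d − a/2) = 1496 kN × (640 − 41.345) mm = 895.59 kN·m.
φM_n = 0.90 × 895.59 = 806.03 kN·m.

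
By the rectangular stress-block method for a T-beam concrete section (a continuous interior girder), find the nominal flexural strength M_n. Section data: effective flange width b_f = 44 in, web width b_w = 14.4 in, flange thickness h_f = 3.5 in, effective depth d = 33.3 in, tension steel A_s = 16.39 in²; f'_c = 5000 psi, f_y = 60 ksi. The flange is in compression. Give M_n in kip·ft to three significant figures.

M_n ≈ 2460 kip·ft

Tension: T = A_s f_y = 16.39 × 60 = 983.4 kips.
Try a within the flange: a = T/(0.85 f'_c b_f) = 983.4/(0.85 × 5 × 44) = 5.259 in.
a = 5.259 > h_f = 3.5 in: the block extends into the web. Split into flange-overhang and web parts.
C_f = 0.85 f'_c (b_f − b_w) h_f = 0.85 × 5 × (44 − 14.4) × 3.5 = 440.3 kips.
Remaining web compression depth: a_w = (T − C_f)/(0.85 f'_c b_w) = (983.4 − 440.3)/(0.85 × 5 × 14.4) = 8.874 in.
M_n = C_f(d − h_f/2) + (T − C_f)(d − a_w/2) = 440.3 × (33.3 − 1.75) + 543.1 × (33.3 − 4.437) = 13891.5 + 15675.5 = 29567.0 kip·in.
M_n = 29567.0/12 = 2463.92 kip·ft.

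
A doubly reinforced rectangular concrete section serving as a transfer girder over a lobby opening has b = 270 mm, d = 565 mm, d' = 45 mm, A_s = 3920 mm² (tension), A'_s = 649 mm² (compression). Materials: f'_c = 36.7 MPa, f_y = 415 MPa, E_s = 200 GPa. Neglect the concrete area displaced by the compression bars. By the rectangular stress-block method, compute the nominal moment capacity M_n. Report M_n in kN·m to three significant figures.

Assume both tension and compression steel yield.
Net tension couple steel: A_s − A'_s = 3271 mm².
a = (A_s − A'_s) f_y / (0.85 f'_c b) = 1357465/(0.85 × 36.7 × 270) = 161.17 mm.
c = a/β₁ = 161.17/0.788 = 204.53 mm; ε'_s = 0.003(c − d')/c = 0.0023 ≥ f_y/E_s = 0.0021, so compression steel does yield.
M_n = (A_s − A'_s) f_y (d − a/2) + A'_s f_y (d − d') = [1357465 × (565 − 80.585) + 269335 × (565 − 45)] × 10⁻⁶ = 657.58 + 140.05 = 797.63 kN·m.

M_n ≈ 798 kN·m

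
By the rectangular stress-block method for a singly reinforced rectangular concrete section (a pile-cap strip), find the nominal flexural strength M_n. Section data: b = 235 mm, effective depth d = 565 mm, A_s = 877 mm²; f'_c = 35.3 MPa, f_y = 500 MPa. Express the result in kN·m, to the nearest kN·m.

M_n ≈ 234 kN·m

T = A_s f_y = 877 × 500 = 438500 N = 438.5 kN.
From C = T: a = T/(0.85 f'_c b) = 438500/(0.85 × 35.3 × 235) = 62.19 mm.
M_n = T(d − a/2) = 438.5 kN × (565 − 31.095) mm = 234.12 kN·m.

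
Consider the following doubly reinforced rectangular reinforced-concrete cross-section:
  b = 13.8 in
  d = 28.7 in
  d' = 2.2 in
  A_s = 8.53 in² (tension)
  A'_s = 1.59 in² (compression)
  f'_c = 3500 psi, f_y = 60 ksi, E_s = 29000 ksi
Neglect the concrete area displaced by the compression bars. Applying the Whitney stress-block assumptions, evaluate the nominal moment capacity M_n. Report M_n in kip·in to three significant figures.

Assume both steels yield.
a = (A_s − A'_s) f_y/(0.85 f'_c b) = (8.53 − 1.59) × 60/(0.85 × 3.5 × 13.8) = 10.142 in.
c = a/β₁ = 10.142/0.85 = 11.932 in; ε'_s = 0.003(c − d')/c = 0.0024 ≥ ε_y = 0.0021, so the compression steel yields.
M_n = (A_s − A'_s) f_y (d − a/2) + A'_s f_y (d − d') = 416.4 × (28.7 − 5.071) + 95.4 × (28.7 − 2.2) = 9839.1 + 2528.1 = 12367.2 kip·in.

M_n ≈ 12400 kip·in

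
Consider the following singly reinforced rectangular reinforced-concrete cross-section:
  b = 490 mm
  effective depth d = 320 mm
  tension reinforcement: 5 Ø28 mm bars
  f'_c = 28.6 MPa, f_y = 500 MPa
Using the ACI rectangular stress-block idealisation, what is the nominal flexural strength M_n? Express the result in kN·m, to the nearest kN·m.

M_n ≈ 393 kN·m

A_s = 5 × 616 = 3080 mm².
T = A_s f_y = 3080 × 500 = 1540000 N = 1540 kN.
From C = T: a = T/(0.85 f'_c b) = 1540000/(0.85 × 28.6 × 490) = 129.28 mm.
M_n = T(d − a/2) = 1540 kN × (320 − 64.64) mm = 393.25 kN·m.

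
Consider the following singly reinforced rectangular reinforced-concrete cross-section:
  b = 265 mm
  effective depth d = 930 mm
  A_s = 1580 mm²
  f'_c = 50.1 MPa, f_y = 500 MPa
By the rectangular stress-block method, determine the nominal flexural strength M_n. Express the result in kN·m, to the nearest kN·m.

M_n ≈ 707 kN·m

T = A_s f_y = 1580 × 500 = 790000 N = 790 kN.
From C = T: a = T/(0.85 f'_c b) = 790000/(0.85 × 50.1 × 265) = 70.00 mm.
M_n = T(d − a/2) = 790 kN × (930 − 35) mm = 707.05 kN·m.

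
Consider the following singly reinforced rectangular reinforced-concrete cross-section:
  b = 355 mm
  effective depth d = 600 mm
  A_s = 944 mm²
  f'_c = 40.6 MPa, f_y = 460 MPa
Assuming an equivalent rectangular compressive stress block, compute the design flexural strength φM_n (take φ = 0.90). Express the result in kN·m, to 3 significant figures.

φM_n ≈ 228 kN·m

T = A_s f_y = 944 × 460 = 434240 N = 434.24 kN.
From C = T: a = T/(0.85 f'_c b) = 434240/(0.85 × 40.6 × 355) = 35.45 mm.
M_n = T(d − a/2) = 434.24 kN × (600 − 17.725) mm = 252.85 kN·m.
φM_n = 0.90 × 252.85 = 227.57 kN·m.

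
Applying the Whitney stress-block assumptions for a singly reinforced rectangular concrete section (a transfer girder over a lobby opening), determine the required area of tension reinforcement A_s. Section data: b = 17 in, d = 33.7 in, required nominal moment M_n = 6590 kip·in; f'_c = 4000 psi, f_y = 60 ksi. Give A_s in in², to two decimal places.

From M_n = 0.85 f'_c a b (d − a/2):
a = d − √(d² − 2M_n/(0.85 f'_c b)) = 33.7 − √(33.7² − 2 × 6590/(0.85 × 4 × 17)) = 3.573 in.
A_s = 0.85 f'_c a b / f_y = 0.85 × 4 × 3.573 × 17 / 60 = 3.442 in².

A_s ≈ 3.44 in²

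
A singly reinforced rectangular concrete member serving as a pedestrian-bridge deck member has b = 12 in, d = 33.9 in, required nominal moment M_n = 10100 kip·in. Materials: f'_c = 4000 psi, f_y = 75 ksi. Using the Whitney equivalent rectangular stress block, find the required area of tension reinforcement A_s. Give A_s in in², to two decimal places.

A_s ≈ 4.53 in²

From M_n = 0.85 f'_c a b (d − a/2):
a = d − √(d² − 2M_n/(0.85 f'_c b)) = 33.9 − √(33.9² − 2 × 10100/(0.85 × 4 × 12)) = 8.324 in.
A_s = 0.85 f'_c a b / f_y = 0.85 × 4 × 8.324 × 12 / 75 = 4.528 in².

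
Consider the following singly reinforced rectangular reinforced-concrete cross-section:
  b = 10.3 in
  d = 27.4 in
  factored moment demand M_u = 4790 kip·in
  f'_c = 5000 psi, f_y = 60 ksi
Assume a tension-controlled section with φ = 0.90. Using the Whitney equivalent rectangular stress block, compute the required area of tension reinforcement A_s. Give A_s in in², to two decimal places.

M_n = M_u/φ = 4790/0.90 = 5322.22 kip·in.
From M_n = 0.85 f'_c a b (d − a/2):
a = d − √(d² − 2M_n/(0.85 f'_c b)) = 27.4 − √(27.4² − 2 × 5322.22/(0.85 × 5 × 10.3)) = 4.870 in.
A_s = 0.85 f'_c a b / f_y = 0.85 × 5 × 4.870 × 10.3 / 60 = 3.553 in².

A_s ≈ 3.55 in²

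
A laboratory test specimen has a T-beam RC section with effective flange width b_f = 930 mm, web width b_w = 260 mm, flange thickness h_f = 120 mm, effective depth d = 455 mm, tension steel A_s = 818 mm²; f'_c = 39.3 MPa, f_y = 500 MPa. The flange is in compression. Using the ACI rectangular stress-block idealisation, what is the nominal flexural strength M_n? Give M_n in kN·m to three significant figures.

M_n ≈ 183 kN·m

Tension: T = A_s f_y = 818 × 500 = 409000 N.
Try a within the flange: a = T/(0.85 f'_c b_f) = 409000/(0.85 × 39.3 × 930) = 13.17 mm.
Since a = 13.17 ≤ h_f = 120 mm, the stress block lies entirely in the flange; analyse as a rectangular beam of width b_f.
M_n = T(d − a/2) = 409000 × (455 − 6.585) = 183.40 × 10⁶ N·mm.
M_n = 183.40 kN·m.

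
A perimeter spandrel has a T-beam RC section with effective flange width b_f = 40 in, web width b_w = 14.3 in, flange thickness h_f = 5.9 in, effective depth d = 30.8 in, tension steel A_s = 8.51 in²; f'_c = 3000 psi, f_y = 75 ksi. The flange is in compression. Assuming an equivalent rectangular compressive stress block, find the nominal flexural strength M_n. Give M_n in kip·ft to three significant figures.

Tension: T = A_s f_y = 8.51 × 75 = 638.25 kips.
Try a within the flange: a = T/(0.85 f'_c b_f) = 638.25/(0.85 × 3 × 40) = 6.257 in.
a = 6.257 > h_f = 5.9 in: the block extends into the web. Split into flange-overhang and web parts.
C_f = 0.85 f'_c (b_f − b_w) h_f = 0.85 × 3 × (40 − 14.3) × 5.9 = 386.7 kips.
Remaining web compression depth: a_w = (T − C_f)/(0.85 f'_c b_w) = (638.25 − 386.7)/(0.85 × 3 × 14.3) = 6.898 in.
M_n = C_f(d − h_f/2) + (T − C_f)(d − a_w/2) = 386.7 × (30.8 − 2.95) + 251.55 × (30.8 − 3.449) = 10769.6 + 6880.1 = 17649.7 kip·in.
M_n = 17649.7/12 = 1470.81 kip·ft.

M_n ≈ 1470 kip·ft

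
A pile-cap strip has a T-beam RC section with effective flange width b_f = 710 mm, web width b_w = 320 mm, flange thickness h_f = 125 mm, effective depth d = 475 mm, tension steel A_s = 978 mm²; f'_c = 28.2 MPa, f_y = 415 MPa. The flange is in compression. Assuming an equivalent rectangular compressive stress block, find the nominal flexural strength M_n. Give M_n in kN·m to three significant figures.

Tension: T = A_s f_y = 978 × 415 = 405870 N.
Try a within the flange: a = T/(0.85 f'_c b_f) = 405870/(0.85 × 28.2 × 710) = 23.85 mm.
Since a = 23.85 ≤ h_f = 125 mm, the stress block lies entirely in the flange; analyse as a rectangular beam of width b_f.
M_n = T(d − a/2) = 405870 × (475 − 11.925) = 187.95 × 10⁶ N·mm.
M_n = 187.95 kN·m.

M_n ≈ 188 kN·m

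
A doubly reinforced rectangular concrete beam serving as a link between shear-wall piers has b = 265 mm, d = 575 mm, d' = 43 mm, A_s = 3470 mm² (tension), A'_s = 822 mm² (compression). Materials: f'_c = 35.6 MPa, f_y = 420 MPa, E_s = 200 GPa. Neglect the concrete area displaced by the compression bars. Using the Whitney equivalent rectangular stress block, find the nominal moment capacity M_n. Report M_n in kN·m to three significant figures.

M_n ≈ 746 kN·m

Assume both tension and compression steel yield.
Net tension couple steel: A_s − A'_s = 2648 mm².
a = (A_s − A'_s) f_y / (0.85 f'_c b) = 1112160/(0.85 × 35.6 × 265) = 138.69 mm.
c = a/β₁ = 138.69/0.796 = 174.23 mm; ε'_s = 0.003(c − d')/c = 0.0023 ≥ f_y/E_s = 0.0021, so compression steel does yield.
M_n = (A_s − A'_s) f_y (d − a/2) + A'_s f_y (d − d') = [1112160 × (575 − 69.345) + 345240 × (575 − 43)] × 10⁻⁶ = 562.37 + 183.67 = 746.04 kN·m.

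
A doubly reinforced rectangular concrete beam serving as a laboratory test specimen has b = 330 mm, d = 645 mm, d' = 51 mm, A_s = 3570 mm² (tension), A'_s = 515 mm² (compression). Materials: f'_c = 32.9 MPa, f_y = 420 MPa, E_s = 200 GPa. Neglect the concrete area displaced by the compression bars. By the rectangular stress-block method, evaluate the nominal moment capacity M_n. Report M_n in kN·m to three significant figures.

Assume both tension and compression steel yield.
Net tension couple steel: A_s − A'_s = 3055 mm².
a = (A_s − A'_s) f_y / (0.85 f'_c b) = 1283100/(0.85 × 32.9 × 330) = 139.04 mm.
c = a/β₁ = 139.04/0.815 = 170.60 mm; ε'_s = 0.003(c − d')/c = 0.0021 ≥ f_y/E_s = 0.0021, so compression steel does yield.
M_n = (A_s − A'_s) f_y (d − a/2) + A'_s f_y (d − d') = [1283100 × (645 − 69.52) + 216300 × (645 − 51)] × 10⁻⁶ = 738.40 + 128.48 = 866.88 kN·m.

M_n ≈ 867 kN·m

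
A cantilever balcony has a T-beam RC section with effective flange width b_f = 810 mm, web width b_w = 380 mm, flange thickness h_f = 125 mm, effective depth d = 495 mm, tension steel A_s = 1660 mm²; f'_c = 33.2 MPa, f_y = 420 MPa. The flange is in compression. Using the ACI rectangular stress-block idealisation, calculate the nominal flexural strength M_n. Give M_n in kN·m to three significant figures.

M_n ≈ 334 kN·m

Tension: T = A_s f_y = 1660 × 420 = 697200 N.
Try a within the flange: a = T/(0.85 f'_c b_f) = 697200/(0.85 × 33.2 × 810) = 30.50 mm.
Since a = 30.50 ≤ h_f = 125 mm, the stress block lies entirely in the flange; analyse as a rectangular beam of width b_f.
M_n = T(d − a/2) = 697200 × (495 − 15.25) = 334.48 × 10⁶ N·mm.
M_n = 334.48 kN·m.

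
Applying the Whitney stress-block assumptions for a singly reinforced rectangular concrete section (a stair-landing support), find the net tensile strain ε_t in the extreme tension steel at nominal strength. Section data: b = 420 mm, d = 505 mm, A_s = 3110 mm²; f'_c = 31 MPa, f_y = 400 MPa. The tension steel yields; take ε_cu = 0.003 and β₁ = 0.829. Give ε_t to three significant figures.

a = A_s f_y/(0.85 f'_c b) = 112.41 mm.
β₁ = 0.829, so c = a/β₁ = 112.41/0.829 = 135.60 mm.
From the linear strain diagram with ε_cu = 0.003: ε_t = 0.003 (d − c)/c = 0.003 × (505 − 135.60)/135.60 = 0.00817.
Since ε_t ≥ 0.005, the section is tension-controlled.

ε_t ≈ 0.00817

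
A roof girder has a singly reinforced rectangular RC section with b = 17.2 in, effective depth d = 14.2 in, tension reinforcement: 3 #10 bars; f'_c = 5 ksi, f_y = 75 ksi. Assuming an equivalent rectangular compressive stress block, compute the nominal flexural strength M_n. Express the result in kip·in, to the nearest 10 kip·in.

A_s = 3 × 1.27 = 3.81 in².
T = A_s f_y = 3.81 × 75 = 285.75 kips.
a = T/(0.85 f'_c b) = 285.75/(0.85 × 5 × 17.2) = 3.909 in.
M_n = T(d − a/2) = 285.75 × (14.2 − 1.9545) = 3499.2 kip·in.

M_n ≈ 3500 kip·in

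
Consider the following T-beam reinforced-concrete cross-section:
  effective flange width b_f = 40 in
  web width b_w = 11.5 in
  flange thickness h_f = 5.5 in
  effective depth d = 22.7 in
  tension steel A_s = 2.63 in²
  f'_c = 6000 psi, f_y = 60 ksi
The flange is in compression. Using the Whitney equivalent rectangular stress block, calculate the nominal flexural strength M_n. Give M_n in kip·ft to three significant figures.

M_n ≈ 293 kip·ft

Tension: T = A_s f_y = 2.63 × 60 = 157.8 kips.
Try a within the flange: a = T/(0.85 f'_c b_f) = 157.8/(0.85 × 6 × 40) = 0.774 in.
Since a = 0.774 ≤ h_f = 5.5 in, the stress block lies entirely in the flange; analyse as a rectangular beam of width b_f.
M_n = T(d − a/2) = 157.8 × (22.7 − 0.387) = 3521.0 kip·in.
M_n = 3521.0/12 = 293.42 kip·ft.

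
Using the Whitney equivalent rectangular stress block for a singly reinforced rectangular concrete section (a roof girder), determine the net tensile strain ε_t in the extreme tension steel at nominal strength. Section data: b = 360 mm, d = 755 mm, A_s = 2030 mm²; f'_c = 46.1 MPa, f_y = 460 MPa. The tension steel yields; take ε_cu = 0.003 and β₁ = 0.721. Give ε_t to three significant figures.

a = A_s f_y/(0.85 f'_c b) = 66.20 mm.
β₁ = 0.721, so c = a/β₁ = 66.20/0.721 = 91.82 mm.
From the linear strain diagram with ε_cu = 0.003: ε_t = 0.003 (d − c)/c = 0.003 × (755 − 91.82)/91.82 = 0.0217.
Since ε_t ≥ 0.005, the section is tension-controlled.

ε_t ≈ 0.0217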